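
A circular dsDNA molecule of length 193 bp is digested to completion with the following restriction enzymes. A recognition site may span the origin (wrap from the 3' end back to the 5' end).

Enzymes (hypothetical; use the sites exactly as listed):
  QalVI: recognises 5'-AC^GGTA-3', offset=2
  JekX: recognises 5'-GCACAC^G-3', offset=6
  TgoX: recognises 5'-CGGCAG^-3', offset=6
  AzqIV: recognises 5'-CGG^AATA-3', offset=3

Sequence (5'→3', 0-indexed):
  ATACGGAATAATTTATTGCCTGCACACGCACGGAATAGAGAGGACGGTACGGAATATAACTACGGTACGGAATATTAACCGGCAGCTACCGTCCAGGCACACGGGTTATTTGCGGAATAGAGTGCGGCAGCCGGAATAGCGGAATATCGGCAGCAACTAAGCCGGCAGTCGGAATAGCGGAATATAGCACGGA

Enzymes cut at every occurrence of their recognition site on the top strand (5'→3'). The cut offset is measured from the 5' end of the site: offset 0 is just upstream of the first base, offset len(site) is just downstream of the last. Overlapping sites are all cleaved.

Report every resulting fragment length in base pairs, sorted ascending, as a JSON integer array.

[4,4,6,7,7,7,8,8,11,11,12,12,13,15,15,15,17,21]

Per-enzyme occurrences:
  QalVI ACGGTA/2: at [43, 61] ⇒ [45, 63]
  JekX GCACACG/6: at [21, 96] ⇒ [27, 102]
  TgoX CGGCAG/6: at [79, 124, 147, 162] ⇒ [85, 130, 153, 168]
  AzqIV CGGAATA/3: at [3, 30, 49, 67, 112, 131, 139, 169, 177, 189] ⇒ [6, 33, 52, 70, 115, 134, 142, 172, 180, 192]

Pooled cuts: [6, 27, 33, 45, 52, 63, 70, 85, 102, 115, 130, 134, 142, 153, 168, 172, 180, 192]

Fragment lengths:
  6→27: 21 bp
  27→33: 6 bp
  33→45: 12 bp
  45→52: 7 bp
  52→63: 11 bp
  63→70: 7 bp
  70→85: 15 bp
  85→102: 17 bp
  102→115: 13 bp
  115→130: 15 bp
  130→134: 4 bp
  134→142: 8 bp
  142→153: 11 bp
  153→168: 15 bp
  168→172: 4 bp
  172→180: 8 bp
  180→192: 12 bp
  192→6 (wrap): 193-192+6 = 7 bp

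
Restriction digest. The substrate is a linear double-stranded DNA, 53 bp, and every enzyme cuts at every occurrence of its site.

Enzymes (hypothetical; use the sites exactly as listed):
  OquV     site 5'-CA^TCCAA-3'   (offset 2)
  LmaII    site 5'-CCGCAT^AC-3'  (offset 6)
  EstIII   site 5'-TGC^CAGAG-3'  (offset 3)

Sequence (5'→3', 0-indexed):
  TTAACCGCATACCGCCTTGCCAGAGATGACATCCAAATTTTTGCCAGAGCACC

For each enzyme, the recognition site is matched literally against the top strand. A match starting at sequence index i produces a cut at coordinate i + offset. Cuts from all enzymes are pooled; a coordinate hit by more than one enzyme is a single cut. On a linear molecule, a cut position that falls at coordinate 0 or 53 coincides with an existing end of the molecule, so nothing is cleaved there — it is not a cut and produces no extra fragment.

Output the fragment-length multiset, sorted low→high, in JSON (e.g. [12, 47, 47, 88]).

Per-enzyme occurrences:
  OquV CATCCAA/2: at [29] ⇒ [31]
  LmaII CCGCATAC/6: at [4] ⇒ [10]
  EstIII TGCCAGAG/3: at [17, 41] ⇒ [20, 44]

All cut coordinates (distinct, sorted): [10, 20, 31, 44]

Fragment lengths:
  [0,10): 10 bp
  [10,20): 10 bp
  [20,31): 11 bp
  [31,44): 13 bp
  [44,53): 9 bp

[9,10,10,11,13]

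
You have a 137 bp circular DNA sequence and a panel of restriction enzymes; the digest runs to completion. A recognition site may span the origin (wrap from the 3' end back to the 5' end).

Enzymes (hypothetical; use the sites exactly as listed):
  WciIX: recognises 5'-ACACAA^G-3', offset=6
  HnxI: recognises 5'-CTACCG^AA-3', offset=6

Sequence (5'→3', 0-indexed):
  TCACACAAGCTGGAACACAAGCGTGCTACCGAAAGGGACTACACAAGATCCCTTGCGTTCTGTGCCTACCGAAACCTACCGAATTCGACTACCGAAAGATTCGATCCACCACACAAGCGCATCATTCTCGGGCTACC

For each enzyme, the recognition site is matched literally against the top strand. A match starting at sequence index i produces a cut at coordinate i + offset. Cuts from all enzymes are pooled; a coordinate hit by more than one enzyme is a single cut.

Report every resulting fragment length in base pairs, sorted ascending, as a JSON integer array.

[10,11,12,13,15,22,25,29]

Per-enzyme occurrences:
  WciIX ACACAAG/6: at [2, 14, 40, 110] ⇒ [8, 20, 46, 116]
  HnxI CTACCGAA/6: at [25, 65, 75, 88] ⇒ [31, 71, 81, 94]

Pooled cuts: [8, 20, 31, 46, 71, 81, 94, 116]

Fragments:
  8→20: 12 bp
  20→31: 11 bp
  31→46: 15 bp
  46→71: 25 bp
  71→81: 10 bp
  81→94: 13 bp
  94→116: 22 bp
  116→8 (wrap): 137-116+8 = 29 bp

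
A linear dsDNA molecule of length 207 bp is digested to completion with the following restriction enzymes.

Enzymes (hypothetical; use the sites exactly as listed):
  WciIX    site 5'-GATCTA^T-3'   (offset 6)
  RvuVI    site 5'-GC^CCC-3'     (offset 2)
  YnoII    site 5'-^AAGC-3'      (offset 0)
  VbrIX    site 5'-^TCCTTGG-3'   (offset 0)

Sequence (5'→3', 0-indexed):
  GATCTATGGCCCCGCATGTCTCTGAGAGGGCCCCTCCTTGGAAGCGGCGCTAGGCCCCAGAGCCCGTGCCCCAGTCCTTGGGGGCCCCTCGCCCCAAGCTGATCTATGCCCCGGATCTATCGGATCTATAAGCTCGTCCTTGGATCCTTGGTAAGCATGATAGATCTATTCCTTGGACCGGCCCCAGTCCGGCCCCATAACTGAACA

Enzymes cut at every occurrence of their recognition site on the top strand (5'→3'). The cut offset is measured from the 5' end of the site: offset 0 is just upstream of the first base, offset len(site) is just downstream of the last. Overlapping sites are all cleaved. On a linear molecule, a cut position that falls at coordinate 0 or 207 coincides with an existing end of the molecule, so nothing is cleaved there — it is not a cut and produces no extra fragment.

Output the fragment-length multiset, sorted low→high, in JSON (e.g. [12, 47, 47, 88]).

Scan for sites:
  WciIX GATCTAT/6: at [0, 100, 113, 122, 162] ⇒ [6, 106, 119, 128, 168]
  RvuVI GCCCC/2: at [8, 29, 53, 67, 83, 90, 107, 180, 191] ⇒ [10, 31, 55, 69, 85, 92, 109, 182, 193]
  YnoII AAGC/0: at [41, 95, 129, 152] ⇒ [41, 95, 129, 152]
  VbrIX TCCTTGG/0: at [34, 74, 136, 144, 169] ⇒ [34, 74, 136, 144, 169]

Pooled cuts: [6, 10, 31, 34, 41, 55, 69, 74, 85, 92, 95, 106, 109, 119, 128, 129, 136, 144, 152, 168, 169, 182, 193]

Fragment lengths:
  [0,6): 6 bp
  [6,10): 4 bp
  [10,31): 21 bp
  [31,34): 3 bp
  [34,41): 7 bp
  [41,55): 14 bp
  [55,69): 14 bp
  [69,74): 5 bp
  [74,85): 11 bp
  [85,92): 7 bp
  [92,95): 3 bp
  [95,106): 11 bp
  [106,109): 3 bp
  [109,119): 10 bp
  [119,128): 9 bp
  [128,129): 1 bp
  [129,136): 7 bp
  [136,144): 8 bp
  [144,152): 8 bp
  [152,168): 16 bp
  [168,169): 1 bp
  [169,182): 13 bp
  [182,193): 11 bp
  [193,207): 14 bp

[1,1,3,3,3,4,5,6,7,7,7,8,8,9,10,11,11,11,13,14,14,14,16,21]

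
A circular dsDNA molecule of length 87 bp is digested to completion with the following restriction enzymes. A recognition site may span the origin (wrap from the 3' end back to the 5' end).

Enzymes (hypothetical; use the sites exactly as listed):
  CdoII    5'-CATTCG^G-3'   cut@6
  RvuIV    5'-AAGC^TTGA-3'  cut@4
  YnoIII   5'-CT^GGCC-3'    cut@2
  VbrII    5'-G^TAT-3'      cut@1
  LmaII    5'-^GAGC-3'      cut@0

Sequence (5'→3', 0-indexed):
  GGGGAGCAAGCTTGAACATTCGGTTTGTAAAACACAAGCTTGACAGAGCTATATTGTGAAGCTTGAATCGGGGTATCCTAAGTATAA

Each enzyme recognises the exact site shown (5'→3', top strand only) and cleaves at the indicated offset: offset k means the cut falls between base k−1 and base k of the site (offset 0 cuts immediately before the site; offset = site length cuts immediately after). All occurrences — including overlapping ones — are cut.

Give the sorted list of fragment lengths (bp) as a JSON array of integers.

[6,8,8,9,11,11,17,17]

Scan for sites:
  CdoII (CATTCGG, off=6): starts [16] → cuts [22]
  RvuIV (AAGCTTGA, off=4): starts [7, 35, 58] → cuts [11, 39, 62]
  YnoIII (CTGGCC, off=2): no sites
  VbrII (GTAT, off=1): starts [72, 81] → cuts [73, 82]
  LmaII (GAGC, off=0): starts [3, 45] → cuts [3, 45]

All cut coordinates (distinct, sorted): [3, 11, 22, 39, 45, 62, 73, 82]

Fragments:
  3→11: 8 bp
  11→22: 11 bp
  22→39: 17 bp
  39→45: 6 bp
  45→62: 17 bp
  62→73: 11 bp
  73→82: 9 bp
  82→3 (wrap): 87-82+3 = 8 bp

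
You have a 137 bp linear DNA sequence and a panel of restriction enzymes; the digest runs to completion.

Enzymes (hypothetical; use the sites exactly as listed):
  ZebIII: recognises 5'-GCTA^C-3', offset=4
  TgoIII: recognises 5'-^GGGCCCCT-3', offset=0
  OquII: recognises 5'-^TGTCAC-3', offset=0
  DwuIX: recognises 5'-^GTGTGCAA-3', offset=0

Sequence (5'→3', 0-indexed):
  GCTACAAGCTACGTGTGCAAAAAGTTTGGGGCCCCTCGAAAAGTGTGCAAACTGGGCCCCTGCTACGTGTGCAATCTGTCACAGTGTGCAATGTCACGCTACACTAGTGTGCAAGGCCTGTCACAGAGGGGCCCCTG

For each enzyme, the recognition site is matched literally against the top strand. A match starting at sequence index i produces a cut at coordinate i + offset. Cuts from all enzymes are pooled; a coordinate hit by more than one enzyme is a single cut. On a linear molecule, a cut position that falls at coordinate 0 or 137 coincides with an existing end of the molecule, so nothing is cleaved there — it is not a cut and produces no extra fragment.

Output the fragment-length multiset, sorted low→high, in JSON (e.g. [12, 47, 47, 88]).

[1,1,4,5,7,7,8,9,10,10,10,11,12,12,14,16]

Per-enzyme occurrences:
  ZebIII GCTAC/4: at [0, 7, 61, 97] ⇒ [4, 11, 65, 101]
  TgoIII GGGCCCCT/0: at [28, 53, 128] ⇒ [28, 53, 128]
  OquII TGTCAC/0: at [76, 91, 118] ⇒ [76, 91, 118]
  DwuIX GTGTGCAA/0: at [12, 42, 66, 83, 106] ⇒ [12, 42, 66, 83, 106]

All cut coordinates (distinct, sorted): [4, 11, 12, 28, 42, 53, 65, 66, 76, 83, 91, 101, 106, 118, 128]

Fragments:
  [0,4): 4 bp
  [4,11): 7 bp
  [11,12): 1 bp
  [12,28): 16 bp
  [28,42): 14 bp
  [42,53): 11 bp
  [53,65): 12 bp
  [65,66): 1 bp
  [66,76): 10 bp
  [76,83): 7 bp
  [83,91): 8 bp
  [91,101): 10 bp
  [101,106): 5 bp
  [106,118): 12 bp
  [118,128): 10 bp
  [128,137): 9 bp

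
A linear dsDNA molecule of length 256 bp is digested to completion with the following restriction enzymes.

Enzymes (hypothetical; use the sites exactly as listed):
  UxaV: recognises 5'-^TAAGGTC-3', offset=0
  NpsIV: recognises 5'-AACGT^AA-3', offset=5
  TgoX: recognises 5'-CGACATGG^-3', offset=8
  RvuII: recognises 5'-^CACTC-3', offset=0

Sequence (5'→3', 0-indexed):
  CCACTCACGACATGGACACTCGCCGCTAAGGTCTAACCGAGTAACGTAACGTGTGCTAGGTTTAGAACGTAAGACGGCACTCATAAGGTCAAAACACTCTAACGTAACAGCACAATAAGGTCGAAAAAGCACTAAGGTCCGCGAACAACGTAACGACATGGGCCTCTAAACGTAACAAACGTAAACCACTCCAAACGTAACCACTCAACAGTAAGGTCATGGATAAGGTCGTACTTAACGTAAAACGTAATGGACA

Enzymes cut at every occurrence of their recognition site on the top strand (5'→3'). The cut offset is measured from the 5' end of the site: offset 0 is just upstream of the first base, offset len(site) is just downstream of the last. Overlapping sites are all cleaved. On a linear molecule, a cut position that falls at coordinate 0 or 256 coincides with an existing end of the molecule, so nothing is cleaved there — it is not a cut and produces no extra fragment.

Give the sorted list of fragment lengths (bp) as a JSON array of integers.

Site scan:
  UxaV TAAGGTC/0: at [26, 83, 115, 132, 211, 223] ⇒ [26, 83, 115, 132, 211, 223]
  NpsIV AACGTAA/5: at [42, 65, 100, 146, 168, 177, 193, 236, 243] ⇒ [47, 70, 105, 151, 173, 182, 198, 241, 248]
  TgoX CGACATGG/8: at [7, 153] ⇒ [15, 161]
  RvuII CACTC/0: at [1, 16, 77, 94, 186, 201] ⇒ [1, 16, 77, 94, 186, 201]

All cut coordinates (distinct, sorted): [1, 15, 16, 26, 47, 70, 77, 83, 94, 105, 115, 132, 151, 161, 173, 182, 186, 198, 201, 211, 223, 241, 248]

Fragments:
  [0,1): 1 bp
  [1,15): 14 bp
  [15,16): 1 bp
  [16,26): 10 bp
  [26,47): 21 bp
  [47,70): 23 bp
  [70,77): 7 bp
  [77,83): 6 bp
  [83,94): 11 bp
  [94,105): 11 bp
  [105,115): 10 bp
  [115,132): 17 bp
  [132,151): 19 bp
  [151,161): 10 bp
  [161,173): 12 bp
  [173,182): 9 bp
  [182,186): 4 bp
  [186,198): 12 bp
  [198,201): 3 bp
  [201,211): 10 bp
  [211,223): 12 bp
  [223,241): 18 bp
  [241,248): 7 bp
  [248,256): 8 bp

[1,1,3,4,6,7,7,8,9,10,10,10,10,11,11,12,12,12,14,17,18,19,21,23]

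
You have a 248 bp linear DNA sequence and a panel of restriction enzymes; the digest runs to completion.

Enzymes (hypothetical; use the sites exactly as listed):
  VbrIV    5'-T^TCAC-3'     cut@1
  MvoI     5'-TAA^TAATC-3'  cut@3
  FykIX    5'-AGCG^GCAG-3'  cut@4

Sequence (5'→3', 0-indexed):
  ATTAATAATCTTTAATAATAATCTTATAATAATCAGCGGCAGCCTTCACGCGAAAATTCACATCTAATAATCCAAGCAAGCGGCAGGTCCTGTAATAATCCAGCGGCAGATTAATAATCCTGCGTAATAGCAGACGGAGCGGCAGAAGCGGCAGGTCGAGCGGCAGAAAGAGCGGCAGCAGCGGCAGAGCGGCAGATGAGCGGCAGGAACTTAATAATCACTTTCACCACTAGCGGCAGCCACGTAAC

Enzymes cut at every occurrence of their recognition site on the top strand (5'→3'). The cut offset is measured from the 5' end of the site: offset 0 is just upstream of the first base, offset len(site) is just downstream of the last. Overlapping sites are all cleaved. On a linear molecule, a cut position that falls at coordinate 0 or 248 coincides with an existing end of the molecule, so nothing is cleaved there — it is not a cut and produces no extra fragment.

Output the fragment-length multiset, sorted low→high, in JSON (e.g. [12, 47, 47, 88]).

[5,7,8,9,9,9,9,9,10,10,11,11,12,12,12,12,12,13,13,13,15,27]

Scan for sites:
  VbrIV TTCAC/1: at [44, 56, 222] ⇒ [45, 57, 223]
  MvoI TAATAATC/3: at [2, 15, 26, 64, 92, 111, 211] ⇒ [5, 18, 29, 67, 95, 114, 214]
  FykIX AGCGGCAG/4: at [34, 78, 101, 137, 146, 158, 170, 179, 187, 198, 231] ⇒ [38, 82, 105, 141, 150, 162, 174, 183, 191, 202, 235]

Pooled cuts: [5, 18, 29, 38, 45, 57, 67, 82, 95, 105, 114, 141, 150, 162, 174, 183, 191, 202, 214, 223, 235]

Fragments:
  [0,5): 5 bp
  [5,18): 13 bp
  [18,29): 11 bp
  [29,38): 9 bp
  [38,45): 7 bp
  [45,57): 12 bp
  [57,67): 10 bp
  [67,82): 15 bp
  [82,95): 13 bp
  [95,105): 10 bp
  [105,114): 9 bp
  [114,141): 27 bp
  [141,150): 9 bp
  [150,162): 12 bp
  [162,174): 12 bp
  [174,183): 9 bp
  [183,191): 8 bp
  [191,202): 11 bp
  [202,214): 12 bp
  [214,223): 9 bp
  [223,235): 12 bp
  [235,248): 13 bp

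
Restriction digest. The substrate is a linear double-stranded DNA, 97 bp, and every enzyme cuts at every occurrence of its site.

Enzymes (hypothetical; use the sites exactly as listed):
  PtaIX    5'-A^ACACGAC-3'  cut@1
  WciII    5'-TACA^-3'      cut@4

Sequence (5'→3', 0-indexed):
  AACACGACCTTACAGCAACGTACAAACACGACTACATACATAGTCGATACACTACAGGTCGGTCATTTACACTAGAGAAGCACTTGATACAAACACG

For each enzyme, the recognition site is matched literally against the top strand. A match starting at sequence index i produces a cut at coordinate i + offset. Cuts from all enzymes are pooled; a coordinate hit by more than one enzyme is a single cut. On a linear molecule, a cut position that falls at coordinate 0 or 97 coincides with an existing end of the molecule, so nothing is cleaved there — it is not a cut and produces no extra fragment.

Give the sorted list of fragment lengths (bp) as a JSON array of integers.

Scan for sites:
  PtaIX AACACGAC/1: at [0, 24] ⇒ [1, 25]
  WciII TACA/4: at [10, 20, 32, 36, 47, 52, 67, 87] ⇒ [14, 24, 36, 40, 51, 56, 71, 91]

All cut coordinates (distinct, sorted): [1, 14, 24, 25, 36, 40, 51, 56, 71, 91]

Fragment lengths:
  [0,1): 1 bp
  [1,14): 13 bp
  [14,24): 10 bp
  [24,25): 1 bp
  [25,36): 11 bp
  [36,40): 4 bp
  [40,51): 11 bp
  [51,56): 5 bp
  [56,71): 15 bp
  [71,91): 20 bp
  [91,97): 6 bp

[1,1,4,5,6,10,11,11,13,15,20]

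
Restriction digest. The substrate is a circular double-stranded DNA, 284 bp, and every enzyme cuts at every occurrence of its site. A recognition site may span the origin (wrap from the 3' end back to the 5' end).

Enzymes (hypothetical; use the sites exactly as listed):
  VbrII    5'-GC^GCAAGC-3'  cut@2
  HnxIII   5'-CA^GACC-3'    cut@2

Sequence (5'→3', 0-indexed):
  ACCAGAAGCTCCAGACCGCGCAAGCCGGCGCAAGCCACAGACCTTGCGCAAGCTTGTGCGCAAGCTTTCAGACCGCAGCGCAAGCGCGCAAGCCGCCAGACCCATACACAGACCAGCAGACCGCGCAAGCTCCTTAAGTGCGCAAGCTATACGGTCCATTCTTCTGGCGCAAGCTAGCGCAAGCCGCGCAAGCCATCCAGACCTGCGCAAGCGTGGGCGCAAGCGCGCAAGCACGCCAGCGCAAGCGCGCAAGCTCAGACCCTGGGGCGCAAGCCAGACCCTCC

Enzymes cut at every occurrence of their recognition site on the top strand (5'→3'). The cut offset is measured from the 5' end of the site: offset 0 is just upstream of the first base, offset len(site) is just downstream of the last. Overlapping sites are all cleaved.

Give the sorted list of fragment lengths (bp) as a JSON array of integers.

[6,6,7,8,8,8,8,8,8,9,9,9,10,10,10,11,11,11,12,12,12,12,14,17,21,27]

Scan for sites:
  VbrII (GCGCAAGC, off=2): starts [17, 27, 45, 57, 77, 85, 122, 139, 166, 176, 185, 204, 216, 224, 238, 246, 266] → cuts [19, 29, 47, 59, 79, 87, 124, 141, 168, 178, 187, 206, 218, 226, 240, 248, 268]
  HnxIII (CAGACC, off=2): starts [11, 37, 68, 96, 108, 116, 197, 255, 274] → cuts [13, 39, 70, 98, 110, 118, 199, 257, 276]

All cut coordinates (distinct, sorted): [13, 19, 29, 39, 47, 59, 70, 79, 87, 98, 110, 118, 124, 141, 168, 178, 187, 199, 206, 218, 226, 240, 248, 257, 268, 276]

Fragment lengths:
  13→19: 6 bp
  19→29: 10 bp
  29→39: 10 bp
  39→47: 8 bp
  47→59: 12 bp
  59→70: 11 bp
  70→79: 9 bp
  79→87: 8 bp
  87→98: 11 bp
  98→110: 12 bp
  110→118: 8 bp
  118→124: 6 bp
  124→141: 17 bp
  141→168: 27 bp
  168→178: 10 bp
  178→187: 9 bp
  187→199: 12 bp
  199→206: 7 bp
  206→218: 12 bp
  218→226: 8 bp
  226→240: 14 bp
  240→248: 8 bp
  248→257: 9 bp
  257→268: 11 bp
  268→276: 8 bp
  276→13 (wrap): 284-276+13 = 21 bp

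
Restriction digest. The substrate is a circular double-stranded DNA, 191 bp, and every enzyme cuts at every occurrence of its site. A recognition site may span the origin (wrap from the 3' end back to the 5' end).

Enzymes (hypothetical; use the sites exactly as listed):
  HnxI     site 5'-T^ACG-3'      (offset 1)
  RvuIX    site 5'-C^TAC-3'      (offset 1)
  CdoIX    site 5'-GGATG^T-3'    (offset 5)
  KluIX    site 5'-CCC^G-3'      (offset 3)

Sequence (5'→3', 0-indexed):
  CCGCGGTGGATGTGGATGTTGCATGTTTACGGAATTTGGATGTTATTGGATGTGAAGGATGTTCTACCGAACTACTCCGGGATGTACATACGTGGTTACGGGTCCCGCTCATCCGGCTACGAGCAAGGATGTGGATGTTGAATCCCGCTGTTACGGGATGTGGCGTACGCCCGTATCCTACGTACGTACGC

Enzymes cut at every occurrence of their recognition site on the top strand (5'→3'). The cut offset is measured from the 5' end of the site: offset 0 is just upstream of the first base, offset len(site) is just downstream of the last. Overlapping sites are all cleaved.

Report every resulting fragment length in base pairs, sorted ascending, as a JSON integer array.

Site scan:
  HnxI TACG/1: at [27, 88, 96, 117, 151, 165, 178, 182, 186] ⇒ [28, 89, 97, 118, 152, 166, 179, 183, 187]
  RvuIX CTAC/1: at [63, 71, 116, 177] ⇒ [64, 72, 117, 178]
  CdoIX GGATGT/5: at [7, 13, 37, 47, 56, 79, 126, 132, 155] ⇒ [12, 18, 42, 52, 61, 84, 131, 137, 160]
  KluIX CCCG/3: at [103, 143, 169, 190] ⇒ [2, 106, 146, 172]

Pooled cuts: [2, 12, 18, 28, 42, 52, 61, 64, 72, 84, 89, 97, 106, 117, 118, 131, 137, 146, 152, 160, 166, 172, 178, 179, 183, 187]

Fragment lengths:
  2→12: 10 bp
  12→18: 6 bp
  18→28: 10 bp
  28→42: 14 bp
  42→52: 10 bp
  52→61: 9 bp
  61→64: 3 bp
  64→72: 8 bp
  72→84: 12 bp
  84→89: 5 bp
  89→97: 8 bp
  97→106: 9 bp
  106→117: 11 bp
  117→118: 1 bp
  118→131: 13 bp
  131→137: 6 bp
  137→146: 9 bp
  146→152: 6 bp
  152→160: 8 bp
  160→166: 6 bp
  166→172: 6 bp
  172→178: 6 bp
  178→179: 1 bp
  179→183: 4 bp
  183→187: 4 bp
  187→2 (wrap): 191-187+2 = 6 bp

[1,1,3,4,4,5,6,6,6,6,6,6,6,8,8,8,9,9,9,10,10,10,11,12,13,14]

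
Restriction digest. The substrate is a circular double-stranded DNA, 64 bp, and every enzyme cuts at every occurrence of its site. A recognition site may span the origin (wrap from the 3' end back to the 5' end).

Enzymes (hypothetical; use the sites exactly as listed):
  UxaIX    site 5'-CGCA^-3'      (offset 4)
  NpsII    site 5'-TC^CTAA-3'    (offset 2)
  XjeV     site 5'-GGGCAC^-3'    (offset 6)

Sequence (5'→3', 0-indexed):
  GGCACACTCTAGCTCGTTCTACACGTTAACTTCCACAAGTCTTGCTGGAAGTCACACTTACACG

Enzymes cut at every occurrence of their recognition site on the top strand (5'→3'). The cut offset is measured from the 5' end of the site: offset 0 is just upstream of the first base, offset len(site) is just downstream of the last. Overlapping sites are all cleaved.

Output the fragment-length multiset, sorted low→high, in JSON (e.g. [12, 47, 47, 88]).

[64]

Per-enzyme occurrences:
  UxaIX (CGCA, off=4): no sites
  NpsII (TCCTAA, off=2): no sites
  XjeV GGGCAC/6: at [63] ⇒ [5]

Pooled cuts: [5]

Fragments:
  5→5 (wrap): 64-5+5 = 64 bp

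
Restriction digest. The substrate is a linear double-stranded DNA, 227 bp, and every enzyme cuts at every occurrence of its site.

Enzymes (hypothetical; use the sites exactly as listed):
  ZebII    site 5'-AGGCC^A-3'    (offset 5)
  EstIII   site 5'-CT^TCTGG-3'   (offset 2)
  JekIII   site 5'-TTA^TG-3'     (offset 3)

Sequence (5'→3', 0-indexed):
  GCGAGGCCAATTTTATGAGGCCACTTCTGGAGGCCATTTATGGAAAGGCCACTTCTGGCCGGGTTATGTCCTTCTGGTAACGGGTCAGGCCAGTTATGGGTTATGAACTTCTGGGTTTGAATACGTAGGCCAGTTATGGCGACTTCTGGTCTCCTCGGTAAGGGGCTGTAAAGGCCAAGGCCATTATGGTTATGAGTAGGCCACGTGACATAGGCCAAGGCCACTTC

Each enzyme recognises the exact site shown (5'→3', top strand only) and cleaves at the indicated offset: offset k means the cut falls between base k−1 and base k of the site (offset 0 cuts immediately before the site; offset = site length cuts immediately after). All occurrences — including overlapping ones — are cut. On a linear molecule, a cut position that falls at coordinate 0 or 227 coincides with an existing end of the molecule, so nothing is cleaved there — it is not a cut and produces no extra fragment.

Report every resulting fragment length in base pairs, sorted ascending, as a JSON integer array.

Site scan:
  ZebII AGGCCA/5: at [3, 17, 30, 45, 86, 126, 171, 177, 197, 211, 217] ⇒ [8, 22, 35, 50, 91, 131, 176, 182, 202, 216, 222]
  EstIII CTTCTGG/2: at [23, 51, 70, 107, 142] ⇒ [25, 53, 72, 109, 144]
  JekIII TTATG/3: at [12, 37, 63, 93, 100, 133, 183, 189] ⇒ [15, 40, 66, 96, 103, 136, 186, 192]

All cut coordinates (distinct, sorted): [8, 15, 22, 25, 35, 40, 50, 53, 66, 72, 91, 96, 103, 109, 131, 136, 144, 176, 182, 186, 192, 202, 216, 222]

Fragments:
  [0,8): 8 bp
  [8,15): 7 bp
  [15,22): 7 bp
  [22,25): 3 bp
  [25,35): 10 bp
  [35,40): 5 bp
  [40,50): 10 bp
  [50,53): 3 bp
  [53,66): 13 bp
  [66,72): 6 bp
  [72,91): 19 bp
  [91,96): 5 bp
  [96,103): 7 bp
  [103,109): 6 bp
  [109,131): 22 bp
  [131,136): 5 bp
  [136,144): 8 bp
  [144,176): 32 bp
  [176,182): 6 bp
  [182,186): 4 bp
  [186,192): 6 bp
  [192,202): 10 bp
  [202,216): 14 bp
  [216,222): 6 bp
  [222,227): 5 bp

[3,3,4,5,5,5,5,6,6,6,6,6,7,7,7,8,8,10,10,10,13,14,19,22,32]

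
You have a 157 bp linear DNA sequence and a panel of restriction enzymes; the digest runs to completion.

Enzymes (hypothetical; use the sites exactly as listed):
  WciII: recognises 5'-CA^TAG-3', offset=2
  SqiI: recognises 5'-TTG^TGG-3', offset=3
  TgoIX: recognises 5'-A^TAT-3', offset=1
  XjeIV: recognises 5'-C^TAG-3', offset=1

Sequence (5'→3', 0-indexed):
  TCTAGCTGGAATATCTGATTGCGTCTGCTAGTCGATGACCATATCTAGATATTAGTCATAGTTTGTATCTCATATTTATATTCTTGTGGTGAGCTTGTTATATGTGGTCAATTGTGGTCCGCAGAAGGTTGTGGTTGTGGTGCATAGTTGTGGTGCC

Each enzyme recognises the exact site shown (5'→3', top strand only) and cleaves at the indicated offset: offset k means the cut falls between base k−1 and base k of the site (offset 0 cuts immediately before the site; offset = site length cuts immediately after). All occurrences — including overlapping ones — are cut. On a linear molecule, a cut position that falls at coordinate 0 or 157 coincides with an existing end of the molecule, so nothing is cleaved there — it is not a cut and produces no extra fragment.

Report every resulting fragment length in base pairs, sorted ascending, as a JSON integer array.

[2,4,4,6,6,6,7,7,8,9,9,13,14,14,14,17,17]

Scan for sites:
  WciII CATAG/2: at [56, 142] ⇒ [58, 144]
  SqiI TTGTGG/3: at [83, 111, 128, 134, 147] ⇒ [86, 114, 131, 137, 150]
  TgoIX ATAT/1: at [10, 40, 48, 71, 77, 99] ⇒ [11, 41, 49, 72, 78, 100]
  XjeIV CTAG/1: at [1, 27, 44] ⇒ [2, 28, 45]

All cut coordinates (distinct, sorted): [2, 11, 28, 41, 45, 49, 58, 72, 78, 86, 100, 114, 131, 137, 144, 150]

Fragment lengths:
  [0,2): 2 bp
  [2,11): 9 bp
  [11,28): 17 bp
  [28,41): 13 bp
  [41,45): 4 bp
  [45,49): 4 bp
  [49,58): 9 bp
  [58,72): 14 bp
  [72,78): 6 bp
  [78,86): 8 bp
  [86,100): 14 bp
  [100,114): 14 bp
  [114,131): 17 bp
  [131,137): 6 bp
  [137,144): 7 bp
  [144,150): 6 bp
  [150,157): 7 bp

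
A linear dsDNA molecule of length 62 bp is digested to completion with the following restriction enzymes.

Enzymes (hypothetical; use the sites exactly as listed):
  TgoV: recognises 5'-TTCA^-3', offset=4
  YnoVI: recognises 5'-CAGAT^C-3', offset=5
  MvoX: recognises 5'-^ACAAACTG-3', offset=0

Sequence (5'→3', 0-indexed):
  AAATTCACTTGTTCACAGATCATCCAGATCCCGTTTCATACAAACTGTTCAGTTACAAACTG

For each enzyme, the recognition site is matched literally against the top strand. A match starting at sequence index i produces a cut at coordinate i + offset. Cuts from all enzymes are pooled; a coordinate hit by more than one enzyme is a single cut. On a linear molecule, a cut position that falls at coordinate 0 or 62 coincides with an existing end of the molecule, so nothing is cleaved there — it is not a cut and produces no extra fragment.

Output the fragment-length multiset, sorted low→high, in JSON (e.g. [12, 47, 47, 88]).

[1,3,5,7,8,8,9,9,12]

Per-enzyme occurrences:
  TgoV TTCA/4: at [3, 11, 34, 47] ⇒ [7, 15, 38, 51]
  YnoVI CAGATC/5: at [15, 24] ⇒ [20, 29]
  MvoX ACAAACTG/0: at [39, 54] ⇒ [39, 54]

All cut coordinates (distinct, sorted): [7, 15, 20, 29, 38, 39, 51, 54]

Fragment lengths:
  [0,7): 7 bp
  [7,15): 8 bp
  [15,20): 5 bp
  [20,29): 9 bp
  [29,38): 9 bp
  [38,39): 1 bp
  [39,51): 12 bp
  [51,54): 3 bp
  [54,62): 8 bp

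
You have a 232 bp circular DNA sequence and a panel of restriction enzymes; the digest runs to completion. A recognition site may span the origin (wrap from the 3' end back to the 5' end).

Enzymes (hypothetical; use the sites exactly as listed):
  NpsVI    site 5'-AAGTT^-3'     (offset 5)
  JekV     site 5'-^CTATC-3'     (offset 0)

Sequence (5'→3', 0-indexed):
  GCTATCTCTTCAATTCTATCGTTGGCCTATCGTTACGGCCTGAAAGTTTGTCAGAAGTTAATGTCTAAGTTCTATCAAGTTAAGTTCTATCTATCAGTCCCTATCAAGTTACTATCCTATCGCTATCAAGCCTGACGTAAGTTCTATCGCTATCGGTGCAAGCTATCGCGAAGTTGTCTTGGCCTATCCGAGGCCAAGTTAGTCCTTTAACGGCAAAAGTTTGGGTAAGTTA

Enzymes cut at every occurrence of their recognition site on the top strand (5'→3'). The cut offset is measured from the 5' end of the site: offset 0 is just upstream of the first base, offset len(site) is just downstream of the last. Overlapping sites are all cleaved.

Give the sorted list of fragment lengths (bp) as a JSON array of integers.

Per-enzyme occurrences:
  NpsVI (AAGTT, off=5): starts [43, 54, 66, 76, 81, 105, 138, 170, 195, 216, 226] → cuts [48, 59, 71, 81, 86, 110, 143, 175, 200, 221, 231]
  JekV (CTATC, off=0): starts [1, 15, 26, 71, 86, 90, 100, 111, 116, 122, 143, 149, 162, 183] → cuts [1, 15, 26, 71, 86, 90, 100, 111, 116, 122, 143, 149, 162, 183]

All cut coordinates (distinct, sorted): [1, 15, 26, 48, 59, 71, 81, 86, 90, 100, 110, 111, 116, 122, 143, 149, 162, 175, 183, 200, 221, 231]

Fragments:
  1→15: 14 bp
  15→26: 11 bp
  26→48: 22 bp
  48→59: 11 bp
  59→71: 12 bp
  71→81: 10 bp
  81→86: 5 bp
  86→90: 4 bp
  90→100: 10 bp
  100→110: 10 bp
  110→111: 1 bp
  111→116: 5 bp
  116→122: 6 bp
  122→143: 21 bp
  143→149: 6 bp
  149→162: 13 bp
  162→175: 13 bp
  175→183: 8 bp
  183→200: 17 bp
  200→221: 21 bp
  221→231: 10 bp
  231→1 (wrap): 232-231+1 = 2 bp

[1,2,4,5,5,6,6,8,10,10,10,10,11,11,12,13,13,14,17,21,21,22]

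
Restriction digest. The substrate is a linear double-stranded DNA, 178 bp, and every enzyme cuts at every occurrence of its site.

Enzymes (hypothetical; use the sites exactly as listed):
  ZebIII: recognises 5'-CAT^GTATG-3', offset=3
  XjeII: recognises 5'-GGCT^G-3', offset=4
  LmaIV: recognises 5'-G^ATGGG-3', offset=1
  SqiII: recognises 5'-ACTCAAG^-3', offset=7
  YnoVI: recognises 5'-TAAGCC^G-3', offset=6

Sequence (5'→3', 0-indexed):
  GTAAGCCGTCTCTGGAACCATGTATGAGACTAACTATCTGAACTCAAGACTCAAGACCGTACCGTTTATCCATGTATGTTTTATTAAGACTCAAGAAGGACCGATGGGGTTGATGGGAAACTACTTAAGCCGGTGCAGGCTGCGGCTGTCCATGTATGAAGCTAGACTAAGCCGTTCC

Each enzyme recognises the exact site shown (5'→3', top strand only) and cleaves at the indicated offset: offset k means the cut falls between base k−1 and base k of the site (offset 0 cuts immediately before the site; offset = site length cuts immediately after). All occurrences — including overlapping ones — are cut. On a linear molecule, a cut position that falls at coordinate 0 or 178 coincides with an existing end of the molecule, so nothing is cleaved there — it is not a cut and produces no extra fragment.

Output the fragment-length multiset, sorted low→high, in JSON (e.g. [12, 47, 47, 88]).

Scan for sites:
  ZebIII CATGTATG/3: at [18, 70, 150] ⇒ [21, 73, 153]
  XjeII GGCTG/4: at [137, 143] ⇒ [141, 147]
  LmaIV GATGGG/1: at [102, 111] ⇒ [103, 112]
  SqiII ACTCAAG/7: at [41, 48, 88] ⇒ [48, 55, 95]
  YnoVI TAAGCCG/6: at [1, 125, 167] ⇒ [7, 131, 173]

Pooled cuts: [7, 21, 48, 55, 73, 95, 103, 112, 131, 141, 147, 153, 173]

Fragment lengths:
  [0,7): 7 bp
  [7,21): 14 bp
  [21,48): 27 bp
  [48,55): 7 bp
  [55,73): 18 bp
  [73,95): 22 bp
  [95,103): 8 bp
  [103,112): 9 bp
  [112,131): 19 bp
  [131,141): 10 bp
  [141,147): 6 bp
  [147,153): 6 bp
  [153,173): 20 bp
  [173,178): 5 bp

[5,6,6,7,7,8,9,10,14,18,19,20,22,27]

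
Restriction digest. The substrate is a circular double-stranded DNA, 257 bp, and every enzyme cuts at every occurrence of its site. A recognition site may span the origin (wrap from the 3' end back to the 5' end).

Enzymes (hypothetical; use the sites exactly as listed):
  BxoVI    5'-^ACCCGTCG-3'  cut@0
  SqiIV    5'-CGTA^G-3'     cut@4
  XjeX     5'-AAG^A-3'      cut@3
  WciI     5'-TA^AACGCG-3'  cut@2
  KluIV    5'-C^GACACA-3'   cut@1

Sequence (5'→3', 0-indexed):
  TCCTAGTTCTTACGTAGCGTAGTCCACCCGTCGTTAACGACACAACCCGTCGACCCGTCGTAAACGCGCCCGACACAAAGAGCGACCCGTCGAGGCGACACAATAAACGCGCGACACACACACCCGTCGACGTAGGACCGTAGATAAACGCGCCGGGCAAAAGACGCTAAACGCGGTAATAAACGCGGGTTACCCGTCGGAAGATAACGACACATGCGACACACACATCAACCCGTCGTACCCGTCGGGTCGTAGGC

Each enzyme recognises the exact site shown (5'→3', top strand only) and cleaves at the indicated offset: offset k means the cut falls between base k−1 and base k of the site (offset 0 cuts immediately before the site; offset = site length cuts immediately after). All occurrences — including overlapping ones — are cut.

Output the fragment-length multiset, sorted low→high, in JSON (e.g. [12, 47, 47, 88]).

Scan for sites:
  BxoVI ACCCGTCG/0: at [25, 44, 52, 84, 121, 191, 230, 239] ⇒ [25, 44, 52, 84, 121, 191, 230, 239]
  SqiIV CGTAG/4: at [12, 17, 130, 138, 250] ⇒ [16, 21, 134, 142, 254]
  XjeX AAGA/3: at [77, 160, 200] ⇒ [80, 163, 203]
  WciI TAAACGCG/2: at [60, 103, 144, 167, 179] ⇒ [62, 105, 146, 169, 181]
  KluIV CGACACA/1: at [37, 70, 95, 111, 207, 216] ⇒ [38, 71, 96, 112, 208, 217]

Pooled cuts: [16, 21, 25, 38, 44, 52, 62, 71, 80, 84, 96, 105, 112, 121, 134, 142, 146, 163, 169, 181, 191, 203, 208, 217, 230, 239, 254]

Fragments:
  16→21: 5 bp
  21→25: 4 bp
  25→38: 13 bp
  38→44: 6 bp
  44→52: 8 bp
  52→62: 10 bp
  62→71: 9 bp
  71→80: 9 bp
  80→84: 4 bp
  84→96: 12 bp
  96→105: 9 bp
  105→112: 7 bp
  112→121: 9 bp
  121→134: 13 bp
  134→142: 8 bp
  142→146: 4 bp
  146→163: 17 bp
  163→169: 6 bp
  169→181: 12 bp
  181→191: 10 bp
  191→203: 12 bp
  203→208: 5 bp
  208→217: 9 bp
  217→230: 13 bp
  230→239: 9 bp
  239→254: 15 bp
  254→16 (wrap): 257-254+16 = 19 bp

[4,4,4,5,5,6,6,7,8,8,9,9,9,9,9,9,10,10,12,12,12,13,13,13,15,17,19]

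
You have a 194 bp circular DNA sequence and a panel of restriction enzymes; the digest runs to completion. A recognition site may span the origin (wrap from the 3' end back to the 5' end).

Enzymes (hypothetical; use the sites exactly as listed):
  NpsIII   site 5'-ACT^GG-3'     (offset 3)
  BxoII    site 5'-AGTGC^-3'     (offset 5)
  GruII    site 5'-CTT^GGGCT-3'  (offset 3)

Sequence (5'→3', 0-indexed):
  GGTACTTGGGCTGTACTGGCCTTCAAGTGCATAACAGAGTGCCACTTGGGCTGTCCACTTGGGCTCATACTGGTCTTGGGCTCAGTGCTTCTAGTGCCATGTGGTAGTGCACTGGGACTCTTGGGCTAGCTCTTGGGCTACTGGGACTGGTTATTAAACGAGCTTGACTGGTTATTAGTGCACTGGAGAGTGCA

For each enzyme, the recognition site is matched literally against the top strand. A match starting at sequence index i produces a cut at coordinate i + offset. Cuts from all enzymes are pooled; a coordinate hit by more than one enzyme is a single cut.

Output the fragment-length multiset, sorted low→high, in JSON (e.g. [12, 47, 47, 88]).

Scan for sites:
  NpsIII (ACTGG, off=3): starts [14, 68, 110, 139, 145, 166, 181] → cuts [17, 71, 113, 142, 148, 169, 184]
  BxoII (AGTGC, off=5): starts [25, 37, 83, 92, 105, 176, 188] → cuts [30, 42, 88, 97, 110, 181, 193]
  GruII (CTTGGGCT, off=3): starts [4, 44, 57, 74, 119, 131] → cuts [7, 47, 60, 77, 122, 134]

All cut coordinates (distinct, sorted): [7, 17, 30, 42, 47, 60, 71, 77, 88, 97, 110, 113, 122, 134, 142, 148, 169, 181, 184, 193]

Fragments:
  7→17: 10 bp
  17→30: 13 bp
  30→42: 12 bp
  42→47: 5 bp
  47→60: 13 bp
  60→71: 11 bp
  71→77: 6 bp
  77→88: 11 bp
  88→97: 9 bp
  97→110: 13 bp
  110→113: 3 bp
  113→122: 9 bp
  122→134: 12 bp
  134→142: 8 bp
  142→148: 6 bp
  148→169: 21 bp
  169→181: 12 bp
  181→184: 3 bp
  184→193: 9 bp
  193→7 (wrap): 194-193+7 = 8 bp

[3,3,5,6,6,8,8,9,9,9,10,11,11,12,12,12,13,13,13,21]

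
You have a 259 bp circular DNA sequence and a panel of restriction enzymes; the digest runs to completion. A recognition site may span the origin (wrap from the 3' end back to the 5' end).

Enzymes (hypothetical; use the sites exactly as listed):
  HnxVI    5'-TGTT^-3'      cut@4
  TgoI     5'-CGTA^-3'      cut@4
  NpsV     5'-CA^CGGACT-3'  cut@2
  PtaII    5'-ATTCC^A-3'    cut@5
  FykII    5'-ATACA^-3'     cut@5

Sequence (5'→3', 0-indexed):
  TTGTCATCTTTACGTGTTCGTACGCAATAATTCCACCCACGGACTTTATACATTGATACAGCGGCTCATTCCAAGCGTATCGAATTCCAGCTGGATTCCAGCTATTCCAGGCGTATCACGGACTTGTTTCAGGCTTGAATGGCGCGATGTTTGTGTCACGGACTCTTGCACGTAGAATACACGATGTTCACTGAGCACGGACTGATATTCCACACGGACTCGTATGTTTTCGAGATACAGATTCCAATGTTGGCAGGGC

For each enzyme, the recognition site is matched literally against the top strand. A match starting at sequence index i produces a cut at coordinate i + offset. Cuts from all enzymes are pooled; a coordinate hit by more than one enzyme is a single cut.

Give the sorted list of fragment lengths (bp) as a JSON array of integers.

[3,3,4,4,5,6,6,7,7,7,7,7,8,9,9,9,10,10,11,11,12,12,13,14,16,23,26]

Site scan:
  HnxVI (TGTT, off=4): starts [14, 124, 147, 184, 224, 247] → cuts [18, 128, 151, 188, 228, 251]
  TgoI (CGTA, off=4): starts [18, 75, 111, 170, 220] → cuts [22, 79, 115, 174, 224]
  NpsV (CACGGACT, off=2): starts [37, 116, 156, 195, 212] → cuts [39, 118, 158, 197, 214]
  PtaII (ATTCCA, off=5): starts [29, 67, 83, 94, 103, 206, 240] → cuts [34, 72, 88, 99, 108, 211, 245]
  FykII (ATACA, off=5): starts [47, 55, 176, 234] → cuts [52, 60, 181, 239]

All cut coordinates (distinct, sorted): [18, 22, 34, 39, 52, 60, 72, 79, 88, 99, 108, 115, 118, 128, 151, 158, 174, 181, 188, 197, 211, 214, 224, 228, 239, 245, 251]

Fragments:
  18→22: 4 bp
  22→34: 12 bp
  34→39: 5 bp
  39→52: 13 bp
  52→60: 8 bp
  60→72: 12 bp
  72→79: 7 bp
  79→88: 9 bp
  88→99: 11 bp
  99→108: 9 bp
  108→115: 7 bp
  115→118: 3 bp
  118→128: 10 bp
  128→151: 23 bp
  151→158: 7 bp
  158→174: 16 bp
  174→181: 7 bp
  181→188: 7 bp
  188→197: 9 bp
  197→211: 14 bp
  211→214: 3 bp
  214→224: 10 bp
  224→228: 4 bp
  228→239: 11 bp
  239→245: 6 bp
  245→251: 6 bp
  251→18 (wrap): 259-251+18 = 26 bp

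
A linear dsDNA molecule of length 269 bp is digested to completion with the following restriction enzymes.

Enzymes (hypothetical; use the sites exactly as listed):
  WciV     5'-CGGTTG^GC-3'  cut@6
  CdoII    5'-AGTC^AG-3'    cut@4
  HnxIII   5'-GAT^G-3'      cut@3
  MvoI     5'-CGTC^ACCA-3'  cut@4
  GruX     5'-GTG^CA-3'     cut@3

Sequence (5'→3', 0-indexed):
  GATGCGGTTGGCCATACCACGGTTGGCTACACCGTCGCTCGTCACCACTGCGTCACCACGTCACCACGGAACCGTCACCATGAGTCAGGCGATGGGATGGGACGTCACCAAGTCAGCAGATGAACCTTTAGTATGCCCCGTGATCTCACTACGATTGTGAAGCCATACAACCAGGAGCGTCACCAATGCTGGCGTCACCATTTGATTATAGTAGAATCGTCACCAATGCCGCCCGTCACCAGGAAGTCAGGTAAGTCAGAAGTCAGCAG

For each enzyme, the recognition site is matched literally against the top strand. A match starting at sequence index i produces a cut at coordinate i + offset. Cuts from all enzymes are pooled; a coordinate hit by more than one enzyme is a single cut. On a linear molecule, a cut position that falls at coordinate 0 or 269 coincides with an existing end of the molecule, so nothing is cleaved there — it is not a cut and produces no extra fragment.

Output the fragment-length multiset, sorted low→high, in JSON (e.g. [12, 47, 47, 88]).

Scan for sites:
  WciV (CGGTTGGC, off=6): starts [4, 19] → cuts [10, 25]
  CdoII (AGTCAG, off=4): starts [82, 110, 244, 253, 260] → cuts [86, 114, 248, 257, 264]
  HnxIII (GATG, off=3): starts [0, 90, 95, 118] → cuts [3, 93, 98, 121]
  MvoI (CGTCACCA, off=4): starts [39, 50, 58, 72, 102, 177, 192, 217, 233] → cuts [43, 54, 62, 76, 106, 181, 196, 221, 237]
  GruX (GTGCA, off=3): no sites

Pooled cuts: [3, 10, 25, 43, 54, 62, 76, 86, 93, 98, 106, 114, 121, 181, 196, 221, 237, 248, 257, 264]

Fragment lengths:
  [0,3): 3 bp
  [3,10): 7 bp
  [10,25): 15 bp
  [25,43): 18 bp
  [43,54): 11 bp
  [54,62): 8 bp
  [62,76): 14 bp
  [76,86): 10 bp
  [86,93): 7 bp
  [93,98): 5 bp
  [98,106): 8 bp
  [106,114): 8 bp
  [114,121): 7 bp
  [121,181): 60 bp
  [181,196): 15 bp
  [196,221): 25 bp
  [221,237): 16 bp
  [237,248): 11 bp
  [248,257): 9 bp
  [257,264): 7 bp
  [264,269): 5 bp

[3,5,5,7,7,7,7,8,8,8,9,10,11,11,14,15,15,16,18,25,60]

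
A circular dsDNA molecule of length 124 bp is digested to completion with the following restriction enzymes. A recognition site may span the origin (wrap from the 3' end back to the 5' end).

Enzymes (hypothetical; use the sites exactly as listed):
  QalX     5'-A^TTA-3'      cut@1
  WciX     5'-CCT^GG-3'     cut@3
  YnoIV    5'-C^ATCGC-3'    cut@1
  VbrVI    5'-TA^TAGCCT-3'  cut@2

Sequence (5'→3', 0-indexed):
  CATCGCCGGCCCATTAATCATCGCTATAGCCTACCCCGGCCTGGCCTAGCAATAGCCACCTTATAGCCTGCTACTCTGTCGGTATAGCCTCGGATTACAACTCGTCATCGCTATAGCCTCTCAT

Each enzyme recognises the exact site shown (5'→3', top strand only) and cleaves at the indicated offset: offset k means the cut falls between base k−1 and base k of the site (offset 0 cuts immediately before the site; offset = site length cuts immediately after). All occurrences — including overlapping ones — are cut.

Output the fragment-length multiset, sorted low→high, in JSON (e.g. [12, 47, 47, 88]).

[6,7,7,10,12,12,12,16,21,21]

Scan for sites:
  QalX (ATTA, off=1): starts [12, 93] → cuts [13, 94]
  WciX (CCTGG, off=3): starts [39] → cuts [42]
  YnoIV (CATCGC, off=1): starts [0, 18, 105] → cuts [1, 19, 106]
  VbrVI (TATAGCCT, off=2): starts [24, 61, 82, 111] → cuts [26, 63, 84, 113]

Pooled cuts: [1, 13, 19, 26, 42, 63, 84, 94, 106, 113]

Fragment lengths:
  1→13: 12 bp
  13→19: 6 bp
  19→26: 7 bp
  26→42: 16 bp
  42→63: 21 bp
  63→84: 21 bp
  84→94: 10 bp
  94→106: 12 bp
  106→113: 7 bp
  113→1 (wrap): 124-113+1 = 12 bp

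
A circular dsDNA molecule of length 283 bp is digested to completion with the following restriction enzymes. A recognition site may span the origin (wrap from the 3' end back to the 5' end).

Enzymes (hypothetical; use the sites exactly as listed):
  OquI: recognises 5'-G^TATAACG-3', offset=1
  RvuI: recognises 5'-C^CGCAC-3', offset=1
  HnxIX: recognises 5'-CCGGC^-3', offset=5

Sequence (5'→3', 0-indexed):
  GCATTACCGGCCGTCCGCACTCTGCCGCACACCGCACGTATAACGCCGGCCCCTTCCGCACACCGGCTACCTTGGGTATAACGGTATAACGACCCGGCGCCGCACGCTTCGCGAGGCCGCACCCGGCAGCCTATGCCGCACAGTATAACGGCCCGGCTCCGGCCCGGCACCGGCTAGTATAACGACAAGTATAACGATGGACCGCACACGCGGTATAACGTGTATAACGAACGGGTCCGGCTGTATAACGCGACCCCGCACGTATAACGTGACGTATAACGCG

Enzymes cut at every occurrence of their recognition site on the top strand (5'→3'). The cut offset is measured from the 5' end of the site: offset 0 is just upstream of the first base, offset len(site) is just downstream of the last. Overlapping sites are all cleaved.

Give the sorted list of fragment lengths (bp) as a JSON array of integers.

[2,2,3,4,5,6,6,6,6,6,7,7,8,9,9,9,10,10,11,11,12,12,12,13,13,14,14,17,19,20]

Scan for sites:
  OquI GTATAACG/1: at [37, 75, 83, 142, 176, 188, 212, 221, 242, 261, 273] ⇒ [38, 76, 84, 143, 177, 189, 213, 222, 243, 262, 274]
  RvuI CCGCAC/1: at [14, 24, 31, 55, 99, 116, 135, 201, 255] ⇒ [15, 25, 32, 56, 100, 117, 136, 202, 256]
  HnxIX CCGGC/5: at [6, 45, 62, 93, 122, 152, 158, 163, 169, 236] ⇒ [11, 50, 67, 98, 127, 157, 163, 168, 174, 241]

Pooled cuts: [11, 15, 25, 32, 38, 50, 56, 67, 76, 84, 98, 100, 117, 127, 136, 143, 157, 163, 168, 174, 177, 189, 202, 213, 222, 241, 243, 256, 262, 274]

Fragments:
  11→15: 4 bp
  15→25: 10 bp
  25→32: 7 bp
  32→38: 6 bp
  38→50: 12 bp
  50→56: 6 bp
  56→67: 11 bp
  67→76: 9 bp
  76→84: 8 bp
  84→98: 14 bp
  98→100: 2 bp
  100→117: 17 bp
  117→127: 10 bp
  127→136: 9 bp
  136→143: 7 bp
  143→157: 14 bp
  157→163: 6 bp
  163→168: 5 bp
  168→174: 6 bp
  174→177: 3 bp
  177→189: 12 bp
  189→202: 13 bp
  202→213: 11 bp
  213→222: 9 bp
  222→241: 19 bp
  241→243: 2 bp
  243→256: 13 bp
  256→262: 6 bp
  262→274: 12 bp
  274→11 (wrap): 283-274+11 = 20 bp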